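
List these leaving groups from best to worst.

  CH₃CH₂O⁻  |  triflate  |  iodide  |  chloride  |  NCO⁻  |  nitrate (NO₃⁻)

triflate > iodide > chloride > nitrate (NO₃⁻) > NCO⁻ > CH₃CH₂O⁻

triflate: pKₐ(CF₃SO₃H (triflic acid)) ≈ -14
iodide: pKₐ(HI) ≈ -10
chloride: pKₐ(HCl) ≈ -7
nitrate (NO₃⁻): pKₐ(HNO₃) ≈ -1.3
NCO⁻: pKₐ(HOCN) ≈ 3.5
CH₃CH₂O⁻: pKₐ(CH₃CH₂OH) ≈ 16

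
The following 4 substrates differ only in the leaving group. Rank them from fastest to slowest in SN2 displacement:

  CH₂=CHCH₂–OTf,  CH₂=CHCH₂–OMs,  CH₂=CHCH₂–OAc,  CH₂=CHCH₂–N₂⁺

Identical carbon frameworks mean the comparison reduces to leaving-group quality.
Leaving-group ability tracks the stability of the departed species; conjugate-acid pKₐ is the usual yardstick (lower pKₐ → better LG).
CH₂=CHCH₂–N₂⁺ loses N₂: no meaningful conjugate acid; N₂ departs as an exceptionally stable neutral molecule
CH₂=CHCH₂–OTf loses OTf⁻: pKₐ(CF₃SO₃H (triflic acid)) ≈ -14
CH₂=CHCH₂–OMs loses OMs⁻: pKₐ(CH₃SO₃H (MsOH)) ≈ -1.9
CH₂=CHCH₂–OAc loses AcO⁻: pKₐ(CH₃COOH) ≈ 4.8

CH₂=CHCH₂–N₂⁺ > CH₂=CHCH₂–OTf > CH₂=CHCH₂–OMs > CH₂=CHCH₂–OAc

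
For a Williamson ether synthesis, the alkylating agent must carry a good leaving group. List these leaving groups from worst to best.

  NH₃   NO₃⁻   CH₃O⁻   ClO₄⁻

A good leaving group is a weak base: the lower the pKₐ of its conjugate acid, the more readily it departs.
ClO₄⁻: pKₐ(HClO₄) ≈ -10 — extremely weak base; rarely used for safety reasons
NO₃⁻: pKₐ(HNO₃) ≈ -1.3
NH₃: pKₐ(NH₄⁺) ≈ 9.2 — neutral but moderately basic; leaves from R–NH₃⁺
CH₃O⁻: pKₐ(CH₃OH) ≈ 15.5 — strong base; alkoxides do not leave unassisted
The question asks for worst first, so the sequence is read in increasing leaving-group ability.

CH₃O⁻ < NH₃ < NO₃⁻ < ClO₄⁻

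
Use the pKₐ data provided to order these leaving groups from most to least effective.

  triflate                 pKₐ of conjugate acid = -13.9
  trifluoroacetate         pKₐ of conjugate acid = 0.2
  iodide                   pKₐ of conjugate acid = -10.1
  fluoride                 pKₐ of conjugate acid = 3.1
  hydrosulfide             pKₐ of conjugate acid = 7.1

Lower conjugate-acid pKₐ ⇒ weaker base ⇒ better leaving group.
Sorting by the given values: triflate (-13.9), iodide (-10.1), trifluoroacetate (0.2), fluoride (3.1), hydrosulfide (7.1).

triflate > iodide > trifluoroacetate > fluoride > hydrosulfide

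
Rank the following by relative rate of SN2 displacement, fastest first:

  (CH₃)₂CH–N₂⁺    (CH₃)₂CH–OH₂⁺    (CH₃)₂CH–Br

(CH₃)₂CH–N₂⁺ > (CH₃)₂CH–Br > (CH₃)₂CH–OH₂⁺

With the same alkyl group throughout, only the leaving group differentiates the rates.
Rank by basicity of the departing species: weakest base leaves most easily.
(CH₃)₂CH–N₂⁺ loses N₂: no meaningful conjugate acid; N₂ departs as an exceptionally stable neutral molecule
(CH₃)₂CH–Br loses Br⁻: pKₐ(HBr) ≈ -9
(CH₃)₂CH–OH₂⁺ loses H₂O: pKₐ(H₃O⁺) ≈ -1.7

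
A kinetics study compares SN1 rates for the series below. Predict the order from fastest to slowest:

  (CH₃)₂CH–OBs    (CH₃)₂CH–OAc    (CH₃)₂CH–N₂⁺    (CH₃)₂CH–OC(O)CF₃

(CH₃)₂CH–N₂⁺ > (CH₃)₂CH–OBs > (CH₃)₂CH–OC(O)CF₃ > (CH₃)₂CH–OAc

With the same alkyl group throughout, only the leaving group differentiates the rates.
Leaving-group ability tracks the stability of the departed species; conjugate-acid pKₐ is the usual yardstick (lower pKₐ → better LG).
(CH₃)₂CH–N₂⁺ loses N₂: no meaningful conjugate acid; N₂ departs as an exceptionally stable neutral molecule
(CH₃)₂CH–OBs loses OBs⁻: pKₐ(p-BrC₆H₄SO₃H) ≈ -2.8
(CH₃)₂CH–OC(O)CF₃ loses CF₃COO⁻: pKₐ(CF₃COOH) ≈ 0.2
(CH₃)₂CH–OAc loses AcO⁻: pKₐ(CH₃COOH) ≈ 4.8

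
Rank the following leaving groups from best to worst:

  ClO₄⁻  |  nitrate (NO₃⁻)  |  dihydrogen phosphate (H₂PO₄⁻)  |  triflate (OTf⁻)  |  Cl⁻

Leaving-group ability tracks the stability of the departed species; conjugate-acid pKₐ is the usual yardstick (lower pKₐ → better LG).
triflate (OTf⁻): pKₐ(CF₃SO₃H (triflic acid)) ≈ -14
ClO₄⁻: pKₐ(HClO₄) ≈ -10
Cl⁻: pKₐ(HCl) ≈ -7
nitrate (NO₃⁻): pKₐ(HNO₃) ≈ -1.3
dihydrogen phosphate (H₂PO₄⁻): pKₐ(H₃PO₄) ≈ 2.1

triflate (OTf⁻) > ClO₄⁻ > Cl⁻ > nitrate (NO₃⁻) > dihydrogen phosphate (H₂PO₄⁻)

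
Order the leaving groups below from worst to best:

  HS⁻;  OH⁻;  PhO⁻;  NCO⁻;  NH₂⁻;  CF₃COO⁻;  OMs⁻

The more stable X⁻ (or X) is on its own — i.e. the weaker a base it is — the better a leaving group it makes.
OMs⁻: pKₐ(CH₃SO₃H (MsOH)) ≈ -1.9
CF₃COO⁻: pKₐ(CF₃COOH) ≈ 0.2
NCO⁻: pKₐ(HOCN) ≈ 3.5
HS⁻: pKₐ(H₂S) ≈ 7
PhO⁻: pKₐ(C₆H₅OH (phenol)) ≈ 10
OH⁻: pKₐ(H₂O) ≈ 15.7
NH₂⁻: pKₐ(NH₃) ≈ 38
Listed from poorest to best leaving group as asked.

NH₂⁻ < OH⁻ < PhO⁻ < HS⁻ < NCO⁻ < CF₃COO⁻ < OMs⁻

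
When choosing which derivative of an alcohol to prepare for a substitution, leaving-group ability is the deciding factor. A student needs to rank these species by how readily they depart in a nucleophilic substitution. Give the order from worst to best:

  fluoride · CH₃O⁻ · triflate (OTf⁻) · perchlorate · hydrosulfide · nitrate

CH₃O⁻ < hydrosulfide < fluoride < nitrate < perchlorate < triflate (OTf⁻)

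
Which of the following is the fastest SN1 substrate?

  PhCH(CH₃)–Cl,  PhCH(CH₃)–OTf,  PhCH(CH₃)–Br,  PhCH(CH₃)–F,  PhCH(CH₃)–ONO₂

Same R in every case — rank the leaving groups.
A good leaving group is a weak base: the lower the pKₐ of its conjugate acid, the more readily it departs.
PhCH(CH₃)–OTf loses OTf⁻: pKₐ(CF₃SO₃H (triflic acid)) ≈ -14
PhCH(CH₃)–Br loses Br⁻: pKₐ(HBr) ≈ -9
PhCH(CH₃)–Cl loses Cl⁻: pKₐ(HCl) ≈ -7
PhCH(CH₃)–ONO₂ loses NO₃⁻: pKₐ(HNO₃) ≈ -1.3
PhCH(CH₃)–F loses F⁻: pKₐ(HF) ≈ 3.2

PhCH(CH₃)–OTf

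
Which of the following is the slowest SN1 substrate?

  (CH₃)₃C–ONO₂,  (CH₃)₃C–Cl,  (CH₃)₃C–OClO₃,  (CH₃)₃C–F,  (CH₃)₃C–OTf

(CH₃)₃C–F

With the same alkyl group throughout, only the leaving group differentiates the rates.
A good leaving group is a weak base: the lower the pKₐ of its conjugate acid, the more readily it departs.
(CH₃)₃C–OTf loses OTf⁻: pKₐ(CF₃SO₃H (triflic acid)) ≈ -14
(CH₃)₃C–OClO₃ loses ClO₄⁻: pKₐ(HClO₄) ≈ -10
(CH₃)₃C–Cl loses Cl⁻: pKₐ(HCl) ≈ -7
(CH₃)₃C–ONO₂ loses NO₃⁻: pKₐ(HNO₃) ≈ -1.3
(CH₃)₃C–F loses F⁻: pKₐ(HF) ≈ 3.2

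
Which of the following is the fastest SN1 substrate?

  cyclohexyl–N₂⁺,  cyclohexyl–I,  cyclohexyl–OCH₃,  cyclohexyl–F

The skeletons are identical, so relative rate is governed entirely by leaving-group ability.
Leaving-group ability tracks the stability of the departed species; conjugate-acid pKₐ is the usual yardstick (lower pKₐ → better LG).
cyclohexyl–N₂⁺ loses N₂: no meaningful conjugate acid; N₂ departs as an exceptionally stable neutral molecule
cyclohexyl–I loses I⁻: pKₐ(HI) ≈ -10
cyclohexyl–F loses F⁻: pKₐ(HF) ≈ 3.2
cyclohexyl–OCH₃ loses CH₃O⁻: pKₐ(CH₃OH) ≈ 15.5

cyclohexyl–N₂⁺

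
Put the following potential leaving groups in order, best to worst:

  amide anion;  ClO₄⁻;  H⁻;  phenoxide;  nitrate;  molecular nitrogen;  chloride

molecular nitrogen > ClO₄⁻ > chloride > nitrate > phenoxide > H⁻ > amide anion

Leaving-group ability tracks the stability of the departed species; conjugate-acid pKₐ is the usual yardstick (lower pKₐ → better LG).
molecular nitrogen: no meaningful conjugate acid; N₂ departs as an exceptionally stable neutral molecule
ClO₄⁻: pKₐ(HClO₄) ≈ -10
chloride: pKₐ(HCl) ≈ -7
nitrate: pKₐ(HNO₃) ≈ -1.3
phenoxide: pKₐ(C₆H₅OH (phenol)) ≈ 10
H⁻: pKₐ(H₂) ≈ 36 — extremely strong base; leaves only in special hydride-transfer contexts
amide anion: pKₐ(NH₃) ≈ 38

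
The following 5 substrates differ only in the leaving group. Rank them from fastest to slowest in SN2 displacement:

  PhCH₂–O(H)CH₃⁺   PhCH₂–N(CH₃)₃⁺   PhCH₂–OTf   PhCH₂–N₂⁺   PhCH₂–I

PhCH₂–N₂⁺ > PhCH₂–OTf > PhCH₂–I > PhCH₂–O(H)CH₃⁺ > PhCH₂–N(CH₃)₃⁺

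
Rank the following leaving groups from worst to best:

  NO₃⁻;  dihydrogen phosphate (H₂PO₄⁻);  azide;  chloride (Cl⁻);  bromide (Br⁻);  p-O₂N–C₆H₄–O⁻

Leaving-group ability tracks the stability of the departed species; conjugate-acid pKₐ is the usual yardstick (lower pKₐ → better LG).
bromide (Br⁻): pKₐ(HBr) ≈ -9
chloride (Cl⁻): pKₐ(HCl) ≈ -7 — moderately weak base
NO₃⁻: pKₐ(HNO₃) ≈ -1.3 — resonance-delocalised over three oxygens
dihydrogen phosphate (H₂PO₄⁻): pKₐ(H₃PO₄) ≈ 2.1 — moderate base; biological leaving group after further activation
azide: pKₐ(HN₃) ≈ 4.7
p-O₂N–C₆H₄–O⁻: pKₐ(p-nitrophenol) ≈ 7.2 — nitro group delocalises the charge; the classic chromogenic LG
Listed from poorest to best leaving group as asked.

p-O₂N–C₆H₄–O⁻ < azide < dihydrogen phosphate (H₂PO₄⁻) < NO₃⁻ < chloride (Cl⁻) < bromide (Br⁻)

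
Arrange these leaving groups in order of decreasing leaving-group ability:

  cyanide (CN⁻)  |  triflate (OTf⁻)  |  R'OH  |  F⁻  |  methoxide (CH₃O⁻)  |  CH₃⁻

Leaving-group ability tracks the stability of the departed species; conjugate-acid pKₐ is the usual yardstick (lower pKₐ → better LG).
triflate (OTf⁻): pKₐ(CF₃SO₃H (triflic acid)) ≈ -14
R'OH: pKₐ(R'OH₂⁺) ≈ -2.4
F⁻: pKₐ(HF) ≈ 3.2
cyanide (CN⁻): pKₐ(HCN) ≈ 9.2
methoxide (CH₃O⁻): pKₐ(CH₃OH) ≈ 15.5
CH₃⁻: pKₐ(CH₄) ≈ 48

triflate (OTf⁻) > R'OH > F⁻ > cyanide (CN⁻) > methoxide (CH₃O⁻) > CH₃⁻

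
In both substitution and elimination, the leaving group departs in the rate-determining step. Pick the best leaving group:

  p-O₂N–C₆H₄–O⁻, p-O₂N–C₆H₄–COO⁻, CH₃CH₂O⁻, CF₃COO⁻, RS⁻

CF₃COO⁻

CF₃COO⁻: pKₐ(CF₃COOH) ≈ 0.2
p-O₂N–C₆H₄–COO⁻: pKₐ(p-nitrobenzoic acid) ≈ 3.4
p-O₂N–C₆H₄–O⁻: pKₐ(p-nitrophenol) ≈ 7.2
RS⁻: pKₐ(RSH (a thiol)) ≈ 10.5
CH₃CH₂O⁻: pKₐ(CH₃CH₂OH) ≈ 16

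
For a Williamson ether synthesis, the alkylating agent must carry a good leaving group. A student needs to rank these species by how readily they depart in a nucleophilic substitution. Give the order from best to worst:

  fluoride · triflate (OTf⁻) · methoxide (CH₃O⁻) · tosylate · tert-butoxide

triflate (OTf⁻): pKₐ(CF₃SO₃H (triflic acid)) ≈ -14
tosylate: pKₐ(p-CH₃C₆H₄SO₃H (TsOH)) ≈ -2.8 — resonance-delocalised arenesulfonate
fluoride: pKₐ(HF) ≈ 3.2
methoxide (CH₃O⁻): pKₐ(CH₃OH) ≈ 15.5 — strong base; alkoxides do not leave unassisted
tert-butoxide: pKₐ(t-BuOH) ≈ 18

triflate (OTf⁻) > tosylate > fluoride > methoxide (CH₃O⁻) > tert-butoxide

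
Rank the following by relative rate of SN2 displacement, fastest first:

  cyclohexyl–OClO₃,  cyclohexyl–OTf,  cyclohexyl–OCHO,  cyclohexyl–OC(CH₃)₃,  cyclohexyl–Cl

cyclohexyl–OTf > cyclohexyl–OClO₃ > cyclohexyl–Cl > cyclohexyl–OCHO > cyclohexyl–OC(CH₃)₃

The skeletons are identical, so relative rate is governed entirely by leaving-group ability.
A good leaving group is a weak base: the lower the pKₐ of its conjugate acid, the more readily it departs.
cyclohexyl–OTf loses OTf⁻: pKₐ(CF₃SO₃H (triflic acid)) ≈ -14
cyclohexyl–OClO₃ loses ClO₄⁻: pKₐ(HClO₄) ≈ -10
cyclohexyl–Cl loses Cl⁻: pKₐ(HCl) ≈ -7
cyclohexyl–OCHO loses HCOO⁻: pKₐ(HCOOH) ≈ 3.8
cyclohexyl–OC(CH₃)₃ loses (CH₃)₃CO⁻: pKₐ(t-BuOH) ≈ 18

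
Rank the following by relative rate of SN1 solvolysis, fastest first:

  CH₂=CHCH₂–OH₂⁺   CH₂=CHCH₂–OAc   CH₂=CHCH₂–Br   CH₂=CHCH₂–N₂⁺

Same R in every case — rank the leaving groups.
Rank by basicity of the departing species: weakest base leaves most easily.
CH₂=CHCH₂–N₂⁺ loses N₂: no meaningful conjugate acid; N₂ departs as an exceptionally stable neutral molecule
CH₂=CHCH₂–Br loses Br⁻: pKₐ(HBr) ≈ -9
CH₂=CHCH₂–OH₂⁺ loses H₂O: pKₐ(H₃O⁺) ≈ -1.7
CH₂=CHCH₂–OAc loses AcO⁻: pKₐ(CH₃COOH) ≈ 4.8

CH₂=CHCH₂–N₂⁺ > CH₂=CHCH₂–Br > CH₂=CHCH₂–OH₂⁺ > CH₂=CHCH₂–OAc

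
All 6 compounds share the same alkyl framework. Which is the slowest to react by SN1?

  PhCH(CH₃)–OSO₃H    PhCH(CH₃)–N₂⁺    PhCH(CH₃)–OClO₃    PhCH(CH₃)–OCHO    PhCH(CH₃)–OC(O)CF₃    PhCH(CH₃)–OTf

Same R in every case — rank the leaving groups.
Rank by basicity of the departing species: weakest base leaves most easily.
PhCH(CH₃)–N₂⁺ loses N₂: no meaningful conjugate acid; N₂ departs as an exceptionally stable neutral molecule
PhCH(CH₃)–OTf loses OTf⁻: pKₐ(CF₃SO₃H (triflic acid)) ≈ -14
PhCH(CH₃)–OClO₃ loses ClO₄⁻: pKₐ(HClO₄) ≈ -10
PhCH(CH₃)–OSO₃H loses HSO₄⁻: pKₐ(H₂SO₄) ≈ -3
PhCH(CH₃)–OC(O)CF₃ loses CF₃COO⁻: pKₐ(CF₃COOH) ≈ 0.2
PhCH(CH₃)–OCHO loses HCOO⁻: pKₐ(HCOOH) ≈ 3.8

PhCH(CH₃)–OCHO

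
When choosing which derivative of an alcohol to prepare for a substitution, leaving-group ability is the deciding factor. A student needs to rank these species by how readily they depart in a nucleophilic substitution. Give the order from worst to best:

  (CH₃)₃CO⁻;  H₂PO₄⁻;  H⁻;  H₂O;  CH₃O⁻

H⁻ < (CH₃)₃CO⁻ < CH₃O⁻ < H₂PO₄⁻ < H₂O

H₂O: pKₐ(H₃O⁺) ≈ -1.7
H₂PO₄⁻: pKₐ(H₃PO₄) ≈ 2.1
CH₃O⁻: pKₐ(CH₃OH) ≈ 15.5
(CH₃)₃CO⁻: pKₐ(t-BuOH) ≈ 18
H⁻: pKₐ(H₂) ≈ 36
The question asks for worst first, so the sequence is read in increasing leaving-group ability.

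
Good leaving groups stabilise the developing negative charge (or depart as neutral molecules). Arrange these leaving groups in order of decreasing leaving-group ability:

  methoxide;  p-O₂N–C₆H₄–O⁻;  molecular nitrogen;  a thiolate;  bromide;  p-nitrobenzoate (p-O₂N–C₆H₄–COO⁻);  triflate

molecular nitrogen > triflate > bromide > p-nitrobenzoate (p-O₂N–C₆H₄–COO⁻) > p-O₂N–C₆H₄–O⁻ > a thiolate > methoxide

Rank by basicity of the departing species: weakest base leaves most easily.
molecular nitrogen: no meaningful conjugate acid; N₂ departs as an exceptionally stable neutral molecule
triflate: pKₐ(CF₃SO₃H (triflic acid)) ≈ -14 — charge spread over three oxygens and a CF₃ group; the premier leaving group in synthesis
bromide: pKₐ(HBr) ≈ -9 — weak base; good leaving group
p-nitrobenzoate (p-O₂N–C₆H₄–COO⁻): pKₐ(p-nitrobenzoic acid) ≈ 3.4
p-O₂N–C₆H₄–O⁻: pKₐ(p-nitrophenol) ≈ 7.2 — nitro group delocalises the charge; the classic chromogenic LG
a thiolate: pKₐ(RSH (a thiol)) ≈ 10.5
methoxide: pKₐ(CH₃OH) ≈ 15.5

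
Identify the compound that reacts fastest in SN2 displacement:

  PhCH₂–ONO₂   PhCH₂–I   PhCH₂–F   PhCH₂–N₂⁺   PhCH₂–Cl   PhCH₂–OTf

With the same alkyl group throughout, only the leaving group differentiates the rates.
Rank by basicity of the departing species: weakest base leaves most easily.
PhCH₂–N₂⁺ loses N₂: no meaningful conjugate acid; N₂ departs as an exceptionally stable neutral molecule
PhCH₂–OTf loses OTf⁻: pKₐ(CF₃SO₃H (triflic acid)) ≈ -14
PhCH₂–I loses I⁻: pKₐ(HI) ≈ -10
PhCH₂–Cl loses Cl⁻: pKₐ(HCl) ≈ -7
PhCH₂–ONO₂ loses NO₃⁻: pKₐ(HNO₃) ≈ -1.3
PhCH₂–F loses F⁻: pKₐ(HF) ≈ 3.2

PhCH₂–N₂⁺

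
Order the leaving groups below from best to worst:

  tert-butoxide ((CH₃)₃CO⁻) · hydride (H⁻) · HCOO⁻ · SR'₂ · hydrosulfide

Rank by basicity of the departing species: weakest base leaves most easily.
SR'₂: pKₐ(R'₂SH⁺) ≈ -7
HCOO⁻: pKₐ(HCOOH) ≈ 3.8
hydrosulfide: pKₐ(H₂S) ≈ 7
tert-butoxide ((CH₃)₃CO⁻): pKₐ(t-BuOH) ≈ 18
hydride (H⁻): pKₐ(H₂) ≈ 36

SR'₂ > HCOO⁻ > hydrosulfide > tert-butoxide ((CH₃)₃CO⁻) > hydride (H⁻)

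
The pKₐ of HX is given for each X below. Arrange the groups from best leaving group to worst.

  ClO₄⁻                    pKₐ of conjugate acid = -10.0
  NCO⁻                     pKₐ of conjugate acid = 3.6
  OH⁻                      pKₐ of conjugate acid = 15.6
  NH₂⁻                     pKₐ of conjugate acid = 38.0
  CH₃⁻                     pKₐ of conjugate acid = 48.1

ClO₄⁻ > NCO⁻ > OH⁻ > NH₂⁻ > CH₃⁻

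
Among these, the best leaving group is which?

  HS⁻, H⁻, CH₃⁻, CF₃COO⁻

CF₃COO⁻

A good leaving group is a weak base: the lower the pKₐ of its conjugate acid, the more readily it departs.
CF₃COO⁻: pKₐ(CF₃COOH) ≈ 0.2
HS⁻: pKₐ(H₂S) ≈ 7
H⁻: pKₐ(H₂) ≈ 36
CH₃⁻: pKₐ(CH₄) ≈ 48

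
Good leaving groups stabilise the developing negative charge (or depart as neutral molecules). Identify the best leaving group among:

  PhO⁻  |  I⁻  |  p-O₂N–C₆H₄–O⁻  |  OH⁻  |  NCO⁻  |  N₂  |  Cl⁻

N₂

Leaving-group ability tracks the stability of the departed species; conjugate-acid pKₐ is the usual yardstick (lower pKₐ → better LG).
N₂: no meaningful conjugate acid; N₂ departs as an exceptionally stable neutral molecule
I⁻: pKₐ(HI) ≈ -10
Cl⁻: pKₐ(HCl) ≈ -7
NCO⁻: pKₐ(HOCN) ≈ 3.5
p-O₂N–C₆H₄–O⁻: pKₐ(p-nitrophenol) ≈ 7.2
PhO⁻: pKₐ(C₆H₅OH (phenol)) ≈ 10
OH⁻: pKₐ(H₂O) ≈ 15.7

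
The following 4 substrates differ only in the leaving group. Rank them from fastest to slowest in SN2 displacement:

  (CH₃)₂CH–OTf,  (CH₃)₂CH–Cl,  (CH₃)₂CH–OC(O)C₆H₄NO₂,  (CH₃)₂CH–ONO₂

Identical carbon frameworks mean the comparison reduces to leaving-group quality.
Rank by basicity of the departing species: weakest base leaves most easily.
(CH₃)₂CH–OTf loses OTf⁻: pKₐ(CF₃SO₃H (triflic acid)) ≈ -14
(CH₃)₂CH–Cl loses Cl⁻: pKₐ(HCl) ≈ -7
(CH₃)₂CH–ONO₂ loses NO₃⁻: pKₐ(HNO₃) ≈ -1.3
(CH₃)₂CH–OC(O)C₆H₄NO₂ loses p-O₂N–C₆H₄–COO⁻: pKₐ(p-nitrobenzoic acid) ≈ 3.4

(CH₃)₂CH–OTf > (CH₃)₂CH–Cl > (CH₃)₂CH–ONO₂ > (CH₃)₂CH–OC(O)C₆H₄NO₂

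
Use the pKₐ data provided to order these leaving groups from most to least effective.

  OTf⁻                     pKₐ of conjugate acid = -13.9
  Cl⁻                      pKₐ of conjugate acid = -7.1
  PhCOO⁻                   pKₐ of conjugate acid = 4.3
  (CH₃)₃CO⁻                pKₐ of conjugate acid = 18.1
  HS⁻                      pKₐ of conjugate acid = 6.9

Lower conjugate-acid pKₐ ⇒ weaker base ⇒ better leaving group.
Sorting by the given values: OTf⁻ (-13.9), Cl⁻ (-7.1), PhCOO⁻ (4.3), HS⁻ (6.9), (CH₃)₃CO⁻ (18.1).

OTf⁻ > Cl⁻ > PhCOO⁻ > HS⁻ > (CH₃)₃CO⁻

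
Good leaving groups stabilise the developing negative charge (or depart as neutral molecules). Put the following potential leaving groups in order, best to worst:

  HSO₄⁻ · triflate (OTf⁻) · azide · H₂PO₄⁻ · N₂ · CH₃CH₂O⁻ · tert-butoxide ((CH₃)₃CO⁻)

Leaving-group ability tracks the stability of the departed species; conjugate-acid pKₐ is the usual yardstick (lower pKₐ → better LG).
N₂: no meaningful conjugate acid; N₂ departs as an exceptionally stable neutral molecule
triflate (OTf⁻): pKₐ(CF₃SO₃H (triflic acid)) ≈ -14 — charge spread over three oxygens and a CF₃ group; the premier leaving group in synthesis
HSO₄⁻: pKₐ(H₂SO₄) ≈ -3
H₂PO₄⁻: pKₐ(H₃PO₄) ≈ 2.1 — moderate base; biological leaving group after further activation
azide: pKₐ(HN₃) ≈ 4.7
CH₃CH₂O⁻: pKₐ(CH₃CH₂OH) ≈ 16 — strong base; alkoxides do not leave unassisted
tert-butoxide ((CH₃)₃CO⁻): pKₐ(t-BuOH) ≈ 18

N₂ > triflate (OTf⁻) > HSO₄⁻ > H₂PO₄⁻ > azide > CH₃CH₂O⁻ > tert-butoxide ((CH₃)₃CO⁻)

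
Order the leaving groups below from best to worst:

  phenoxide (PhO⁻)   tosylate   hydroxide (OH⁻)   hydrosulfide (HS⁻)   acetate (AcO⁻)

tosylate > acetate (AcO⁻) > hydrosulfide (HS⁻) > phenoxide (PhO⁻) > hydroxide (OH⁻)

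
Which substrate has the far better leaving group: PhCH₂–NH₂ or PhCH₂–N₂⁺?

From PhCH₂–NH₂ the departing group would be NH₂⁻ (pKₐ(NH₃) ≈ 38). Extremely strong base; never a leaving group.
From PhCH₂–N₂⁺ the leaving group is N₂ (no meaningful conjugate acid; N₂ departs as an exceptionally stable neutral molecule).
(In practice PhCH₂–N₂⁺ is made from PhCH₂–NH₂ by diazotisation (NaNO₂ / HCl, 0 °C), generating a diazonium salt that expels N₂.)

PhCH₂–N₂⁺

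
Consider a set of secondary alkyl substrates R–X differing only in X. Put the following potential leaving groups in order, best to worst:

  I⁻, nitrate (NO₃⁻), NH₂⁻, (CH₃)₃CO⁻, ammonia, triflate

The more stable X⁻ (or X) is on its own — i.e. the weaker a base it is — the better a leaving group it makes.
triflate: pKₐ(CF₃SO₃H (triflic acid)) ≈ -14 — charge spread over three oxygens and a CF₃ group; the premier leaving group in synthesis
I⁻: pKₐ(HI) ≈ -10 — large, highly polarisable; very weak base
nitrate (NO₃⁻): pKₐ(HNO₃) ≈ -1.3
ammonia: pKₐ(NH₄⁺) ≈ 9.2
(CH₃)₃CO⁻: pKₐ(t-BuOH) ≈ 18 — bulky, strongly basic alkoxide
NH₂⁻: pKₐ(NH₃) ≈ 38

triflate > I⁻ > nitrate (NO₃⁻) > ammonia > (CH₃)₃CO⁻ > NH₂⁻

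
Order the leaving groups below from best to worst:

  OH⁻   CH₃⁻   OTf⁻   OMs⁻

Rank by basicity of the departing species: weakest base leaves most easily.
OTf⁻: pKₐ(CF₃SO₃H (triflic acid)) ≈ -14 — charge spread over three oxygens and a CF₃ group; the premier leaving group in synthesis
OMs⁻: pKₐ(CH₃SO₃H (MsOH)) ≈ -1.9
OH⁻: pKₐ(H₂O) ≈ 15.7 — strong base; essentially never leaves without prior activation
CH₃⁻: pKₐ(CH₄) ≈ 48

OTf⁻ > OMs⁻ > OH⁻ > CH₃⁻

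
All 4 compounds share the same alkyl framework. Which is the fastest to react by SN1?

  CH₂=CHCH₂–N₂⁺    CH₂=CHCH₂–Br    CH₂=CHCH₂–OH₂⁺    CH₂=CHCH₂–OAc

CH₂=CHCH₂–N₂⁺

Identical carbon frameworks mean the comparison reduces to leaving-group quality.
Leaving-group ability tracks the stability of the departed species; conjugate-acid pKₐ is the usual yardstick (lower pKₐ → better LG).
CH₂=CHCH₂–N₂⁺ loses N₂: no meaningful conjugate acid; N₂ departs as an exceptionally stable neutral molecule
CH₂=CHCH₂–Br loses Br⁻: pKₐ(HBr) ≈ -9
CH₂=CHCH₂–OH₂⁺ loses H₂O: pKₐ(H₃O⁺) ≈ -1.7
CH₂=CHCH₂–OAc loses AcO⁻: pKₐ(CH₃COOH) ≈ 4.8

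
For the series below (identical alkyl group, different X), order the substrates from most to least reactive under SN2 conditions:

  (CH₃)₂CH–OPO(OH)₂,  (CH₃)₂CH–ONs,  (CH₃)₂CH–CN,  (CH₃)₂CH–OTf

(CH₃)₂CH–OTf > (CH₃)₂CH–ONs > (CH₃)₂CH–OPO(OH)₂ > (CH₃)₂CH–CN

Same R in every case — rank the leaving groups.
The more stable X⁻ (or X) is on its own — i.e. the weaker a base it is — the better a leaving group it makes.
(CH₃)₂CH–OTf loses OTf⁻: pKₐ(CF₃SO₃H (triflic acid)) ≈ -14
(CH₃)₂CH–ONs loses ONs⁻: pKₐ(p-O₂NC₆H₄SO₃H) ≈ -3.5
(CH₃)₂CH–OPO(OH)₂ loses H₂PO₄⁻: pKₐ(H₃PO₄) ≈ 2.1
(CH₃)₂CH–CN loses CN⁻: pKₐ(HCN) ≈ 9.2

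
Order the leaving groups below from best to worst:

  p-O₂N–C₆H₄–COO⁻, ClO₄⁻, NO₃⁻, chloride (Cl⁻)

Rank by basicity of the departing species: weakest base leaves most easily.
ClO₄⁻: pKₐ(HClO₄) ≈ -10 — extremely weak base; rarely used for safety reasons
chloride (Cl⁻): pKₐ(HCl) ≈ -7 — moderately weak base
NO₃⁻: pKₐ(HNO₃) ≈ -1.3
p-O₂N–C₆H₄–COO⁻: pKₐ(p-nitrobenzoic acid) ≈ 3.4

ClO₄⁻ > chloride (Cl⁻) > NO₃⁻ > p-O₂N–C₆H₄–COO⁻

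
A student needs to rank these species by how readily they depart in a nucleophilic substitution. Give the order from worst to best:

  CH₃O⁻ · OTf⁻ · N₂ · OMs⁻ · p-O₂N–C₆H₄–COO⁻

N₂: no meaningful conjugate acid; N₂ departs as an exceptionally stable neutral molecule
OTf⁻: pKₐ(CF₃SO₃H (triflic acid)) ≈ -14 — charge spread over three oxygens and a CF₃ group; the premier leaving group in synthesis
OMs⁻: pKₐ(CH₃SO₃H (MsOH)) ≈ -1.9 — resonance-delocalised alkanesulfonate
p-O₂N–C₆H₄–COO⁻: pKₐ(p-nitrobenzoic acid) ≈ 3.4 — electron-withdrawing nitro group stabilises the carboxylate
CH₃O⁻: pKₐ(CH₃OH) ≈ 15.5 — strong base; alkoxides do not leave unassisted
Reversing gives the worst-to-best order requested.

CH₃O⁻ < p-O₂N–C₆H₄–COO⁻ < OMs⁻ < OTf⁻ < N₂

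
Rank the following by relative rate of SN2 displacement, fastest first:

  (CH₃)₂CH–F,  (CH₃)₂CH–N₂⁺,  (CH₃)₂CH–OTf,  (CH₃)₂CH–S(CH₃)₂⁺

Same R in every case — rank the leaving groups.
The more stable X⁻ (or X) is on its own — i.e. the weaker a base it is — the better a leaving group it makes.
(CH₃)₂CH–N₂⁺ loses N₂: no meaningful conjugate acid; N₂ departs as an exceptionally stable neutral molecule
(CH₃)₂CH–OTf loses OTf⁻: pKₐ(CF₃SO₃H (triflic acid)) ≈ -14
(CH₃)₂CH–S(CH₃)₂⁺ loses SR'₂: pKₐ(R'₂SH⁺) ≈ -7
(CH₃)₂CH–F loses F⁻: pKₐ(HF) ≈ 3.2

(CH₃)₂CH–N₂⁺ > (CH₃)₂CH–OTf > (CH₃)₂CH–S(CH₃)₂⁺ > (CH₃)₂CH–F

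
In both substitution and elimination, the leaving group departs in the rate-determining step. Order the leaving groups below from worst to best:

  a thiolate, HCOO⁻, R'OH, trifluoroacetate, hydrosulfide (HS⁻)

a thiolate < hydrosulfide (HS⁻) < HCOO⁻ < trifluoroacetate < R'OH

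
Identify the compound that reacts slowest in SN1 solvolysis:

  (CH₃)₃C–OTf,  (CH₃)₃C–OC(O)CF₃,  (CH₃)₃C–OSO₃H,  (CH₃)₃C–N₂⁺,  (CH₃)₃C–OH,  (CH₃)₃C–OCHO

With the same alkyl group throughout, only the leaving group differentiates the rates.
Leaving-group ability tracks the stability of the departed species; conjugate-acid pKₐ is the usual yardstick (lower pKₐ → better LG).
(CH₃)₃C–N₂⁺ loses N₂: no meaningful conjugate acid; N₂ departs as an exceptionally stable neutral molecule
(CH₃)₃C–OTf loses OTf⁻: pKₐ(CF₃SO₃H (triflic acid)) ≈ -14
(CH₃)₃C–OSO₃H loses HSO₄⁻: pKₐ(H₂SO₄) ≈ -3
(CH₃)₃C–OC(O)CF₃ loses CF₃COO⁻: pKₐ(CF₃COOH) ≈ 0.2
(CH₃)₃C–OCHO loses HCOO⁻: pKₐ(HCOOH) ≈ 3.8
(CH₃)₃C–OH loses OH⁻: pKₐ(H₂O) ≈ 15.7

(CH₃)₃C–OH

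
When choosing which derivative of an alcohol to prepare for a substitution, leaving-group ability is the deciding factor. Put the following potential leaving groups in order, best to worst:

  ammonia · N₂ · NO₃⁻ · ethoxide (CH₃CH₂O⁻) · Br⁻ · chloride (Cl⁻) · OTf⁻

N₂ > OTf⁻ > Br⁻ > chloride (Cl⁻) > NO₃⁻ > ammonia > ethoxide (CH₃CH₂O⁻)

N₂: no meaningful conjugate acid; N₂ departs as an exceptionally stable neutral molecule
OTf⁻: pKₐ(CF₃SO₃H (triflic acid)) ≈ -14 — charge spread over three oxygens and a CF₃ group; the premier leaving group in synthesis
Br⁻: pKₐ(HBr) ≈ -9 — weak base; good leaving group
chloride (Cl⁻): pKₐ(HCl) ≈ -7
NO₃⁻: pKₐ(HNO₃) ≈ -1.3
ammonia: pKₐ(NH₄⁺) ≈ 9.2
ethoxide (CH₃CH₂O⁻): pKₐ(CH₃CH₂OH) ≈ 16 — strong base; alkoxides do not leave unassisted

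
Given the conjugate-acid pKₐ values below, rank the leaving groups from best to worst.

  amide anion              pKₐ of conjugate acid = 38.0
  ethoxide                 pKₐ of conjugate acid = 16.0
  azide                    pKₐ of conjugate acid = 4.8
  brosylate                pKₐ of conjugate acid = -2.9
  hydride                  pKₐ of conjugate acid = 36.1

brosylate > azide > ethoxide > hydride > amide anion

Lower conjugate-acid pKₐ ⇒ weaker base ⇒ better leaving group.
Sorting by the given values: brosylate (-2.9), azide (4.8), ethoxide (16.0), hydride (36.1), amide anion (38.0).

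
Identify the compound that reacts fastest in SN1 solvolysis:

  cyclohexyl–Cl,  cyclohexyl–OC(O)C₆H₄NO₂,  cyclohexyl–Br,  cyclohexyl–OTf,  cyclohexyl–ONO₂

With the same alkyl group throughout, only the leaving group differentiates the rates.
Rank by basicity of the departing species: weakest base leaves most easily.
cyclohexyl–OTf loses OTf⁻: pKₐ(CF₃SO₃H (triflic acid)) ≈ -14
cyclohexyl–Br loses Br⁻: pKₐ(HBr) ≈ -9
cyclohexyl–Cl loses Cl⁻: pKₐ(HCl) ≈ -7
cyclohexyl–ONO₂ loses NO₃⁻: pKₐ(HNO₃) ≈ -1.3
cyclohexyl–OC(O)C₆H₄NO₂ loses p-O₂N–C₆H₄–COO⁻: pKₐ(p-nitrobenzoic acid) ≈ 3.4

cyclohexyl–OTf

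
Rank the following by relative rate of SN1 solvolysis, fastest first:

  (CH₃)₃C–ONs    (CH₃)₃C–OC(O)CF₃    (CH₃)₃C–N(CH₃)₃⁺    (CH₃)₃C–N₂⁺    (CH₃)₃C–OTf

With the same alkyl group throughout, only the leaving group differentiates the rates.
Rank by basicity of the departing species: weakest base leaves most easily.
(CH₃)₃C–N₂⁺ loses N₂: no meaningful conjugate acid; N₂ departs as an exceptionally stable neutral molecule
(CH₃)₃C–OTf loses OTf⁻: pKₐ(CF₃SO₃H (triflic acid)) ≈ -14
(CH₃)₃C–ONs loses ONs⁻: pKₐ(p-O₂NC₆H₄SO₃H) ≈ -3.5
(CH₃)₃C–OC(O)CF₃ loses CF₃COO⁻: pKₐ(CF₃COOH) ≈ 0.2
(CH₃)₃C–N(CH₃)₃⁺ loses NR'₃: pKₐ(R'₃NH⁺) ≈ 10.7

(CH₃)₃C–N₂⁺ > (CH₃)₃C–OTf > (CH₃)₃C–ONs > (CH₃)₃C–OC(O)CF₃ > (CH₃)₃C–N(CH₃)₃⁺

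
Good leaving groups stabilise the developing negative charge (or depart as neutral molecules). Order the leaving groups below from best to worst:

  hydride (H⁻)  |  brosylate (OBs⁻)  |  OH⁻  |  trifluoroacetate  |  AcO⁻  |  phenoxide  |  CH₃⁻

Rank by basicity of the departing species: weakest base leaves most easily.
brosylate (OBs⁻): pKₐ(p-BrC₆H₄SO₃H) ≈ -2.8
trifluoroacetate: pKₐ(CF₃COOH) ≈ 0.2
AcO⁻: pKₐ(CH₃COOH) ≈ 4.8
phenoxide: pKₐ(C₆H₅OH (phenol)) ≈ 10
OH⁻: pKₐ(H₂O) ≈ 15.7
hydride (H⁻): pKₐ(H₂) ≈ 36
CH₃⁻: pKₐ(CH₄) ≈ 48

brosylate (OBs⁻) > trifluoroacetate > AcO⁻ > phenoxide > OH⁻ > hydride (H⁻) > CH₃⁻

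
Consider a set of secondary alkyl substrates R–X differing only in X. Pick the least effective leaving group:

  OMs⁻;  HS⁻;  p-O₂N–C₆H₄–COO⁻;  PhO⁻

PhO⁻

A good leaving group is a weak base: the lower the pKₐ of its conjugate acid, the more readily it departs.
OMs⁻: pKₐ(CH₃SO₃H (MsOH)) ≈ -1.9
p-O₂N–C₆H₄–COO⁻: pKₐ(p-nitrobenzoic acid) ≈ 3.4
HS⁻: pKₐ(H₂S) ≈ 7
PhO⁻: pKₐ(C₆H₅OH (phenol)) ≈ 10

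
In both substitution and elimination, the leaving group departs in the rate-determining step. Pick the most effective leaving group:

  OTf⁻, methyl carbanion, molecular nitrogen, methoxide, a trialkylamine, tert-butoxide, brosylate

Rank by basicity of the departing species: weakest base leaves most easily.
molecular nitrogen: no meaningful conjugate acid; N₂ departs as an exceptionally stable neutral molecule
OTf⁻: pKₐ(CF₃SO₃H (triflic acid)) ≈ -14
brosylate: pKₐ(p-BrC₆H₄SO₃H) ≈ -2.8
a trialkylamine: pKₐ(R'₃NH⁺) ≈ 10.7
methoxide: pKₐ(CH₃OH) ≈ 15.5
tert-butoxide: pKₐ(t-BuOH) ≈ 18
methyl carbanion: pKₐ(CH₄) ≈ 48

molecular nitrogen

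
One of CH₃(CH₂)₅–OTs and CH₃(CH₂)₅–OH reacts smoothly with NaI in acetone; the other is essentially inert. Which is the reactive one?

CH₃(CH₂)₅–OTs

From CH₃(CH₂)₅–OH the departing group would be OH⁻ (pKₐ(H₂O) ≈ 15.7). Strong base; essentially never leaves without prior activation.
From CH₃(CH₂)₅–OTs the leaving group is OTs⁻ (pKₐ(p-CH₃C₆H₄SO₃H (TsOH)) ≈ -2.8). Resonance-delocalised arenesulfonate.
(In practice CH₃(CH₂)₅–OTs is made from CH₃(CH₂)₅–OH by treatment with TsCl / pyridine, converting the hydroxyl into a tosylate.)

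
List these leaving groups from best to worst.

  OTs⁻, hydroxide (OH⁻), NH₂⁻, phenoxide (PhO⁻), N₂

Leaving-group ability tracks the stability of the departed species; conjugate-acid pKₐ is the usual yardstick (lower pKₐ → better LG).
N₂: no meaningful conjugate acid; N₂ departs as an exceptionally stable neutral molecule
OTs⁻: pKₐ(p-CH₃C₆H₄SO₃H (TsOH)) ≈ -2.8 — resonance-delocalised arenesulfonate
phenoxide (PhO⁻): pKₐ(C₆H₅OH (phenol)) ≈ 10
hydroxide (OH⁻): pKₐ(H₂O) ≈ 15.7
NH₂⁻: pKₐ(NH₃) ≈ 38 — extremely strong base; never a leaving group

N₂ > OTs⁻ > phenoxide (PhO⁻) > hydroxide (OH⁻) > NH₂⁻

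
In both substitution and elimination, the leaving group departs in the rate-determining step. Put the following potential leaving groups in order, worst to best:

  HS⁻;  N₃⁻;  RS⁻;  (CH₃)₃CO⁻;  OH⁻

(CH₃)₃CO⁻ < OH⁻ < RS⁻ < HS⁻ < N₃⁻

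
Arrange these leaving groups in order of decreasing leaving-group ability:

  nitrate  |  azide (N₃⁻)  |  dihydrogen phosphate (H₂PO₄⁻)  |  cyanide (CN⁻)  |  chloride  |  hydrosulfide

chloride > nitrate > dihydrogen phosphate (H₂PO₄⁻) > azide (N₃⁻) > hydrosulfide > cyanide (CN⁻)

Leaving-group ability tracks the stability of the departed species; conjugate-acid pKₐ is the usual yardstick (lower pKₐ → better LG).
chloride: pKₐ(HCl) ≈ -7 — moderately weak base
nitrate: pKₐ(HNO₃) ≈ -1.3
dihydrogen phosphate (H₂PO₄⁻): pKₐ(H₃PO₄) ≈ 2.1
azide (N₃⁻): pKₐ(HN₃) ≈ 4.7
hydrosulfide: pKₐ(H₂S) ≈ 7
cyanide (CN⁻): pKₐ(HCN) ≈ 9.2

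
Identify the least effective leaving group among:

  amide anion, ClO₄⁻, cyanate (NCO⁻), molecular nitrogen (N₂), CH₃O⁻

amide anion

molecular nitrogen (N₂): no meaningful conjugate acid; N₂ departs as an exceptionally stable neutral molecule
ClO₄⁻: pKₐ(HClO₄) ≈ -10
cyanate (NCO⁻): pKₐ(HOCN) ≈ 3.5
CH₃O⁻: pKₐ(CH₃OH) ≈ 15.5
amide anion: pKₐ(NH₃) ≈ 38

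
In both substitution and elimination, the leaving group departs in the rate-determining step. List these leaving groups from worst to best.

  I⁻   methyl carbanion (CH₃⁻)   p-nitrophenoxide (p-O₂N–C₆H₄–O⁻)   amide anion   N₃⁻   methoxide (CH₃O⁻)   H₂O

I⁻: pKₐ(HI) ≈ -10
H₂O: pKₐ(H₃O⁺) ≈ -1.7
N₃⁻: pKₐ(HN₃) ≈ 4.7 — linear, resonance-stabilised
p-nitrophenoxide (p-O₂N–C₆H₄–O⁻): pKₐ(p-nitrophenol) ≈ 7.2
methoxide (CH₃O⁻): pKₐ(CH₃OH) ≈ 15.5
amide anion: pKₐ(NH₃) ≈ 38
methyl carbanion (CH₃⁻): pKₐ(CH₄) ≈ 48 — unstabilised carbanion; the worst conceivable leaving group
Reversing gives the worst-to-best order requested.

methyl carbanion (CH₃⁻) < amide anion < methoxide (CH₃O⁻) < p-nitrophenoxide (p-O₂N–C₆H₄–O⁻) < N₃⁻ < H₂O < I⁻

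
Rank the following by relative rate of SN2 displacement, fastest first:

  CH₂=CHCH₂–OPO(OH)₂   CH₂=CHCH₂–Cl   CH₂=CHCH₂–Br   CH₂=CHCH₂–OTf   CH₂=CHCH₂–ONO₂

CH₂=CHCH₂–OTf > CH₂=CHCH₂–Br > CH₂=CHCH₂–Cl > CH₂=CHCH₂–ONO₂ > CH₂=CHCH₂–OPO(OH)₂

Identical carbon frameworks mean the comparison reduces to leaving-group quality.
The more stable X⁻ (or X) is on its own — i.e. the weaker a base it is — the better a leaving group it makes.
CH₂=CHCH₂–OTf loses OTf⁻: pKₐ(CF₃SO₃H (triflic acid)) ≈ -14
CH₂=CHCH₂–Br loses Br⁻: pKₐ(HBr) ≈ -9
CH₂=CHCH₂–Cl loses Cl⁻: pKₐ(HCl) ≈ -7
CH₂=CHCH₂–ONO₂ loses NO₃⁻: pKₐ(HNO₃) ≈ -1.3
CH₂=CHCH₂–OPO(OH)₂ loses H₂PO₄⁻: pKₐ(H₃PO₄) ≈ 2.1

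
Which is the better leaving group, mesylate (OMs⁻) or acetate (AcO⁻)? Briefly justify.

mesylate (OMs⁻)

mesylate (OMs⁻) is the better leaving group.
pKₐ(CH₃SO₃H (MsOH)) ≈ -1.9 versus pKₐ(CH₃COOH) ≈ 4.8: mesylate (OMs⁻) is the much weaker base.
Resonance-delocalised alkanesulfonate.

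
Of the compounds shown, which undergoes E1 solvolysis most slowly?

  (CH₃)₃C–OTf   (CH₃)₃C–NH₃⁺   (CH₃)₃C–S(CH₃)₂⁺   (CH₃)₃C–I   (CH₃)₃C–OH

Identical carbon frameworks mean the comparison reduces to leaving-group quality.
A good leaving group is a weak base: the lower the pKₐ of its conjugate acid, the more readily it departs.
(CH₃)₃C–OTf loses OTf⁻: pKₐ(CF₃SO₃H (triflic acid)) ≈ -14
(CH₃)₃C–I loses I⁻: pKₐ(HI) ≈ -10
(CH₃)₃C–S(CH₃)₂⁺ loses SR'₂: pKₐ(R'₂SH⁺) ≈ -7
(CH₃)₃C–NH₃⁺ loses NH₃: pKₐ(NH₄⁺) ≈ 9.2
(CH₃)₃C–OH loses OH⁻: pKₐ(H₂O) ≈ 15.7

(CH₃)₃C–OH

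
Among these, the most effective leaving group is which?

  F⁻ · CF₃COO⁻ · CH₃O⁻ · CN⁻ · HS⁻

Rank by basicity of the departing species: weakest base leaves most easily.
CF₃COO⁻: pKₐ(CF₃COOH) ≈ 0.2
F⁻: pKₐ(HF) ≈ 3.2
HS⁻: pKₐ(H₂S) ≈ 7
CN⁻: pKₐ(HCN) ≈ 9.2
CH₃O⁻: pKₐ(CH₃OH) ≈ 15.5

CF₃COO⁻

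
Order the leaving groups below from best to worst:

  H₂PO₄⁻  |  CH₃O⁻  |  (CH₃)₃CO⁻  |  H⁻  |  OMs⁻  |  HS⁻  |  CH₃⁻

OMs⁻ > H₂PO₄⁻ > HS⁻ > CH₃O⁻ > (CH₃)₃CO⁻ > H⁻ > CH₃⁻

The more stable X⁻ (or X) is on its own — i.e. the weaker a base it is — the better a leaving group it makes.
OMs⁻: pKₐ(CH₃SO₃H (MsOH)) ≈ -1.9
H₂PO₄⁻: pKₐ(H₃PO₄) ≈ 2.1
HS⁻: pKₐ(H₂S) ≈ 7
CH₃O⁻: pKₐ(CH₃OH) ≈ 15.5
(CH₃)₃CO⁻: pKₐ(t-BuOH) ≈ 18 — bulky, strongly basic alkoxide
H⁻: pKₐ(H₂) ≈ 36 — extremely strong base; leaves only in special hydride-transfer contexts
CH₃⁻: pKₐ(CH₄) ≈ 48 — unstabilised carbanion; the worst conceivable leaving group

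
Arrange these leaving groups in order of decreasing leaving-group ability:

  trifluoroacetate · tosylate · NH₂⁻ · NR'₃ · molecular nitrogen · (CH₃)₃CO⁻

molecular nitrogen > tosylate > trifluoroacetate > NR'₃ > (CH₃)₃CO⁻ > NH₂⁻

A good leaving group is a weak base: the lower the pKₐ of its conjugate acid, the more readily it departs.
molecular nitrogen: no meaningful conjugate acid; N₂ departs as an exceptionally stable neutral molecule
tosylate: pKₐ(p-CH₃C₆H₄SO₃H (TsOH)) ≈ -2.8
trifluoroacetate: pKₐ(CF₃COOH) ≈ 0.2 — strongly electron-withdrawing CF₃ stabilises the carboxylate
NR'₃: pKₐ(R'₃NH⁺) ≈ 10.7 — neutral but still a fairly strong base; Hofmann-elimination LG
(CH₃)₃CO⁻: pKₐ(t-BuOH) ≈ 18 — bulky, strongly basic alkoxide
NH₂⁻: pKₐ(NH₃) ≈ 38 — extremely strong base; never a leaving group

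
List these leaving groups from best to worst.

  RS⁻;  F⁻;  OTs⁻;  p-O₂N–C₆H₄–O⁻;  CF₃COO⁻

OTs⁻ > CF₃COO⁻ > F⁻ > p-O₂N–C₆H₄–O⁻ > RS⁻

Rank by basicity of the departing species: weakest base leaves most easily.
OTs⁻: pKₐ(p-CH₃C₆H₄SO₃H (TsOH)) ≈ -2.8
CF₃COO⁻: pKₐ(CF₃COOH) ≈ 0.2
F⁻: pKₐ(HF) ≈ 3.2 — small and strongly basic; the poor halide leaving group
p-O₂N–C₆H₄–O⁻: pKₐ(p-nitrophenol) ≈ 7.2
RS⁻: pKₐ(RSH (a thiol)) ≈ 10.5 — moderately basic; rarely leaves without activation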